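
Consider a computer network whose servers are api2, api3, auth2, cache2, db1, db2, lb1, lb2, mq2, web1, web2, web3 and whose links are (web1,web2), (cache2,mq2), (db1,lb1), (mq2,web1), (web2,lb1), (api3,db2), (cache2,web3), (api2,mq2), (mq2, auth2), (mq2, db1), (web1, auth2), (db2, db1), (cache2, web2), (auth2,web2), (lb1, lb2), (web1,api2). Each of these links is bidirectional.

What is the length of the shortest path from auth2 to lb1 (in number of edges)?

Distance 0: auth2.
Distance 1: mq2, web1, web2.
Distance 2: api2, cache2, db1, lb1 — contains lb1.

2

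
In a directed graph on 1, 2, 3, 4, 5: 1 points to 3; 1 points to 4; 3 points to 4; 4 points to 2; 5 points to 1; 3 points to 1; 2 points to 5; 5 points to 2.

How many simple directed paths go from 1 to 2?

1→3→4→2
1→4→2

2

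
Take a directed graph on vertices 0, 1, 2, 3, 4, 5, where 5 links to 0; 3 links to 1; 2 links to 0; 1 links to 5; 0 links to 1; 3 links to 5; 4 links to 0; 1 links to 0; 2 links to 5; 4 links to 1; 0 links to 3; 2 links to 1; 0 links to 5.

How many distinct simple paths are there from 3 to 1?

3→1
3→5→0→1

2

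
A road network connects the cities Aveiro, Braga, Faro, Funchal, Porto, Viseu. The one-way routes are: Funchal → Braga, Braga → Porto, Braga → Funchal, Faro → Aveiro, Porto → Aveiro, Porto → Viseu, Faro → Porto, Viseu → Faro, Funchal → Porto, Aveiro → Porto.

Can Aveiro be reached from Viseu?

Yes

Explore from Viseu.
Distance 1: reach Faro.
Distance 2: reach Aveiro, Porto.
Found Aveiro.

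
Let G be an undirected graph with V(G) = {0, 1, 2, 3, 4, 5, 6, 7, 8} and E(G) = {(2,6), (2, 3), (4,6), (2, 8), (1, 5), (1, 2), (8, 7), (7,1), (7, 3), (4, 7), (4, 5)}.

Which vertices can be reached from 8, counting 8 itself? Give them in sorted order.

1, 2, 3, 4, 5, 6, 7, 8

Start at 8.
Its neighbours: 2, 7.
Then their neighbours: 1, 3, 4, 6.
Then next layer: 5.
Nothing further is reachable.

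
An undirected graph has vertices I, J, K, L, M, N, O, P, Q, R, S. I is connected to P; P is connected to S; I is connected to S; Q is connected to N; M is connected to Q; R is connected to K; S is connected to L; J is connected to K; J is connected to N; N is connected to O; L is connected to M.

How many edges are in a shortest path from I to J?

6

Distance 0: I.
Distance 1: P, S.
Distance 2: L.
Distance 3: M.
Distance 4: Q.
Distance 5: N.
Distance 6: J, O — contains J.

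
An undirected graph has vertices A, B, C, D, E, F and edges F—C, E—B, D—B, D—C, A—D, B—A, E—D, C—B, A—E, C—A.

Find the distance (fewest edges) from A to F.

2

Distance 0: A.
Distance 1: B, C, D, E.
Distance 2: F — contains F.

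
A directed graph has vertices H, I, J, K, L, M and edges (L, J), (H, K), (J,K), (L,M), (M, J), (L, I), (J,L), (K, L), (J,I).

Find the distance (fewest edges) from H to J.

Distance 0: H.
Distance 1: K.
Distance 2: L.
Distance 3: I, J, M — contains J.

3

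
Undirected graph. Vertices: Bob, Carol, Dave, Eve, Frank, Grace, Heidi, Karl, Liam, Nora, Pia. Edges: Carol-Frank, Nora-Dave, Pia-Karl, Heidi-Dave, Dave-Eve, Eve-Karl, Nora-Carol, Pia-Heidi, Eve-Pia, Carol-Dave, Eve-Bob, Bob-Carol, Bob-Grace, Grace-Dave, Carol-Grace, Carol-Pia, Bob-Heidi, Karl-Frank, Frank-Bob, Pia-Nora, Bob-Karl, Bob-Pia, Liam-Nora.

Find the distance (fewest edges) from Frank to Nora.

Distance 0: Frank.
Distance 1: Bob, Carol, Karl.
Distance 2: Dave, Eve, Grace, Heidi, Nora, Pia — contains Nora.

2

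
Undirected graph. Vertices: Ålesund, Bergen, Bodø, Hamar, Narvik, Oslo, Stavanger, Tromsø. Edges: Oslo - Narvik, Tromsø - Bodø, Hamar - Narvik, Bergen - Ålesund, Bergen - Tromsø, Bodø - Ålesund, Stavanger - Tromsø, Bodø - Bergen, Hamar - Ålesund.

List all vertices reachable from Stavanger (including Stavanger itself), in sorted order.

Ålesund, Bergen, Bodø, Hamar, Narvik, Oslo, Stavanger, Tromsø

Start at Stavanger.
Its neighbours: Tromsø.
Then their neighbours: Bergen, Bodø.
Then next layer: Ålesund.
Then next layer: Hamar.
Then next layer: Narvik.
Then next layer: Oslo.
Every vertex is now reached.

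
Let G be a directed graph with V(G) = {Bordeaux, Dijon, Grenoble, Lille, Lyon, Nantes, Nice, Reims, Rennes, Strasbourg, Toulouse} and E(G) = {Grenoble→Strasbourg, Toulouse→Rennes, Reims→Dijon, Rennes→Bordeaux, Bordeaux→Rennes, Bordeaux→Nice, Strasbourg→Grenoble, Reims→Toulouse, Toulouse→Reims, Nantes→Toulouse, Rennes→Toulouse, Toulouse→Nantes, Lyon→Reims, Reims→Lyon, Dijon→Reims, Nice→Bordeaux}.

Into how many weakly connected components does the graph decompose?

From Bordeaux: component {Bordeaux, Dijon, Lyon, Nantes, Nice, Reims, Rennes, Toulouse}.
From Grenoble: component {Grenoble, Strasbourg}.
From Lille: component {Lille}.
That's 3 components.

3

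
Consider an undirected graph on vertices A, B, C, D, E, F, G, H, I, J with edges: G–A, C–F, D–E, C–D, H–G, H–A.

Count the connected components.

From A: component {A, G, H}.
From B: component {B}.
From C: component {C, D, E, F}.
From I: component {I}.
From J: component {J}.
That's 5 components.

5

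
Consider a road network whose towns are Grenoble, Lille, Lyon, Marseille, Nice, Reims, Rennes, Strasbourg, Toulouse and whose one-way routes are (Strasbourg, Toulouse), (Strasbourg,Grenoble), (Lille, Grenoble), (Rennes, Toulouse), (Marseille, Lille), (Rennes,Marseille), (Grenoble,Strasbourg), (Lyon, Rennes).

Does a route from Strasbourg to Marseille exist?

Explore from Strasbourg.
Distance 1: reach Grenoble, Toulouse.
The search from Strasbourg is exhausted; no directed path reaches Marseille.

No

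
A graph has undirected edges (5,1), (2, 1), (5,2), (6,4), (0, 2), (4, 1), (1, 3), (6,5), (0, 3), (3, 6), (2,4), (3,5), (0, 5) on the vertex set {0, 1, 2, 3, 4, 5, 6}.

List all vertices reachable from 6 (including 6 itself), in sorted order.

Start at 6.
Its neighbours: 3, 4, 5.
Then their neighbours: 0, 1, 2.
Every vertex is now reached.

0, 1, 2, 3, 4, 5, 6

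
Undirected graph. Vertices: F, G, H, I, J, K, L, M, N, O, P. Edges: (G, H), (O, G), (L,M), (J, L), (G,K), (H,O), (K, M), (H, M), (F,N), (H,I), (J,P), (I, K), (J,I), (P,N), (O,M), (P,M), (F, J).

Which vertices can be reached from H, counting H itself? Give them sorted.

F, G, H, I, J, K, L, M, N, O, P

Start at H.
Its neighbours: G, I, M, O.
Then their neighbours: J, K, L, P.
Then next layer: F, N.
Every vertex is now reached.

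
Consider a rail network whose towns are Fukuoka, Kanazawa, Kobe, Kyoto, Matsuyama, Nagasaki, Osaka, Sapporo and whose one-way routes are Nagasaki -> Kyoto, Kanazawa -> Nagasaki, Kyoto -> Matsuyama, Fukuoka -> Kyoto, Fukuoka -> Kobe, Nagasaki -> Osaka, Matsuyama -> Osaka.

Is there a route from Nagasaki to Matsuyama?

Yes

Explore from Nagasaki.
Distance 1: reach Kyoto, Osaka.
Distance 2: reach Matsuyama.
Found Matsuyama.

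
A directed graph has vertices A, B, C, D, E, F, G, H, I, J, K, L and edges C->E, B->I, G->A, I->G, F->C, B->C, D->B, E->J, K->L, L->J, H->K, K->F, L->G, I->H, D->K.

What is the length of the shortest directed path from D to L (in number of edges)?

2

Distance 0: D.
Distance 1: B, K.
Distance 2: C, F, I, L — contains L.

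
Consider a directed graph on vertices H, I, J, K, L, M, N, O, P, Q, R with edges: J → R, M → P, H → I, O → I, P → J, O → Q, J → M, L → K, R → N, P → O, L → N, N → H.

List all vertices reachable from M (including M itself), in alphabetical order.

Start at M.
Its neighbours: P.
Then their neighbours: J, O.
Then next layer: I, Q, R.
Then next layer: N.
Then next layer: H.
Nothing further is reachable.

H, I, J, M, N, O, P, Q, R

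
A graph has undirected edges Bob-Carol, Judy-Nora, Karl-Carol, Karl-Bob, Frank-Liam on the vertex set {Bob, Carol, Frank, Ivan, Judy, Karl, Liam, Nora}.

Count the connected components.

From Bob: component {Bob, Carol, Karl}.
From Frank: component {Frank, Liam}.
From Ivan: component {Ivan}.
From Judy: component {Judy, Nora}.
That's 4 components.

4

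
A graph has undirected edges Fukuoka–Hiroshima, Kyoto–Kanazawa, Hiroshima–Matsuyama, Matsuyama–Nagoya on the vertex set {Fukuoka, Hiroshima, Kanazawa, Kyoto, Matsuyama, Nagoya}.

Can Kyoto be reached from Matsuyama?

Explore from Matsuyama.
Distance 1: reach Hiroshima, Nagoya.
Distance 2: reach Fukuoka.
The search is exhausted without reaching Kyoto; it lies in a different component.

No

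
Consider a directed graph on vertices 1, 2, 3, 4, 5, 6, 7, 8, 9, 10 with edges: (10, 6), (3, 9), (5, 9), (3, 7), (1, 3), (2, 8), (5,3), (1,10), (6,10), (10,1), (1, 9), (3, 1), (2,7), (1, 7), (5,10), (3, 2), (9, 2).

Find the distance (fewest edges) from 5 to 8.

Distance 0: 5.
Distance 1: 3, 9, 10.
Distance 2: 1, 2, 6, 7.
Distance 3: 8 — contains 8.

3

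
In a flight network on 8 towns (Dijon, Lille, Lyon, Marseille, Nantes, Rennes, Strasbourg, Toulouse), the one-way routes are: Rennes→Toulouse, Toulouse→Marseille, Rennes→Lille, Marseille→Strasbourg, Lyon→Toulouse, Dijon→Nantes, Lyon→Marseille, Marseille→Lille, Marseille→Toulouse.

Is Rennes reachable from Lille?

No

Lille has no outgoing edges, so nothing is reachable from it.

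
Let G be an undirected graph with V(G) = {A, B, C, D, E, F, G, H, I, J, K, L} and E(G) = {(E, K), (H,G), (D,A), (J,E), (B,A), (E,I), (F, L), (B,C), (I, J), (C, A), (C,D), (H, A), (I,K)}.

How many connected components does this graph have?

From A: component {A, B, C, D, G, H}.
From E: component {E, I, J, K}.
From F: component {F, L}.
That's 3 components.

3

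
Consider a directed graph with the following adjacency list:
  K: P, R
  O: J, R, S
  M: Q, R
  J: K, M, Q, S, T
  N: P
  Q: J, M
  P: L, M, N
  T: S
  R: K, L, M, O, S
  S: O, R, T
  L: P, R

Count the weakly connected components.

1

From J: component {J, K, L, M, N, O, P, Q, R, S, T}.
That's 1 component.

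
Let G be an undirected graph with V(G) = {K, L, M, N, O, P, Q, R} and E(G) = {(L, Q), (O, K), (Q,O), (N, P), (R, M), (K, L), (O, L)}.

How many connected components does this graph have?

3

From K: component {K, L, O, Q}.
From M: component {M, R}.
From N: component {N, P}.
That's 3 components.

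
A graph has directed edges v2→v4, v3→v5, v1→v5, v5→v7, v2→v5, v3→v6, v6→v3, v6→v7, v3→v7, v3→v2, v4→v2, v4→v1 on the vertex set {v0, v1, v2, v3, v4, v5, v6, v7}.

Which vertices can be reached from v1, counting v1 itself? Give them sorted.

Start at v1.
Its neighbours: v5.
Then their neighbours: v7.
Nothing further is reachable.

v1, v5, v7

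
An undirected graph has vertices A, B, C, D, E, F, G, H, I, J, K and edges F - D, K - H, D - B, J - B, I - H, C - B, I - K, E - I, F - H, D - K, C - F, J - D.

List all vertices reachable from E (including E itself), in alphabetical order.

B, C, D, E, F, H, I, J, K

Start at E.
Its neighbours: I.
Then their neighbours: H, K.
Then next layer: D, F.
Then next layer: B, C, J.
Nothing further is reachable.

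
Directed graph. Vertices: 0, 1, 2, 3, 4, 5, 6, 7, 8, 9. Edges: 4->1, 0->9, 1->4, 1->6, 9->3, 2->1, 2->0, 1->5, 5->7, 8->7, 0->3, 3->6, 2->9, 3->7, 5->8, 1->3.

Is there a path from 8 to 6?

No

Explore from 8.
Distance 1: reach 7.
The search from 8 is exhausted; no directed path reaches 6.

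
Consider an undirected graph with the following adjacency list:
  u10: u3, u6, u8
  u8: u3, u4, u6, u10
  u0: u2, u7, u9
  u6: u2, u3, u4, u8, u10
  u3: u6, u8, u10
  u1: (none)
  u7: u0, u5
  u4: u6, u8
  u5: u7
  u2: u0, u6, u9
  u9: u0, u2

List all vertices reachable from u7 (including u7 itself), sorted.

u0, u2, u3, u4, u5, u6, u7, u8, u9, u10

Start at u7.
Its neighbours: u0, u5.
Then their neighbours: u2, u9.
Then next layer: u6.
Then next layer: u3, u4, u8, u10.
Nothing further is reachable.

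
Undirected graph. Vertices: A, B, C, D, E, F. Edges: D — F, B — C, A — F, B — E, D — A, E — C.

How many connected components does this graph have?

2

From A: component {A, D, F}.
From B: component {B, C, E}.
That's 2 components.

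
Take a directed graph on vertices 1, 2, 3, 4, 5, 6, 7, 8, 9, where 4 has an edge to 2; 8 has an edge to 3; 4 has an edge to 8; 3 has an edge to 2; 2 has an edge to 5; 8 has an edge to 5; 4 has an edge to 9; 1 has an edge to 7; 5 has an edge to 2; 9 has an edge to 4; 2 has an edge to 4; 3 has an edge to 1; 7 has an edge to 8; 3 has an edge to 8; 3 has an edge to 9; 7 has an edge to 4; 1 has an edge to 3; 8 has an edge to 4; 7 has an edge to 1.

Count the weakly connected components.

2

From 1: component {1, 2, 3, 4, 5, 7, 8, 9}.
From 6: component {6}.
That's 2 components.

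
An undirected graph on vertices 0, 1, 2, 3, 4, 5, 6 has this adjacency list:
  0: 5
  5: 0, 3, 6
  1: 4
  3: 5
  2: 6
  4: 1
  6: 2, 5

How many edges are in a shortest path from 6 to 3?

Distance 0: 6.
Distance 1: 2, 5.
Distance 2: 0, 3 — contains 3.

2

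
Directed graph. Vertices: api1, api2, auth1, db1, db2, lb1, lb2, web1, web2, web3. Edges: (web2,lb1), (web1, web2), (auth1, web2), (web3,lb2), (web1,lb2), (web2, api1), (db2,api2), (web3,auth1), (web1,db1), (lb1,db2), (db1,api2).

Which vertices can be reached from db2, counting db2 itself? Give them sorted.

api2, db2

Start at db2.
Its neighbours: api2.
Nothing further is reachable.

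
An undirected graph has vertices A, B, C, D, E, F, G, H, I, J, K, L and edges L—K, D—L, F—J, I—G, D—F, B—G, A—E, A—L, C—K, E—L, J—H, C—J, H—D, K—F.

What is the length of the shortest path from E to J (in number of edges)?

4

Distance 0: E.
Distance 1: A, L.
Distance 2: D, K.
Distance 3: C, F, H.
Distance 4: J — contains J.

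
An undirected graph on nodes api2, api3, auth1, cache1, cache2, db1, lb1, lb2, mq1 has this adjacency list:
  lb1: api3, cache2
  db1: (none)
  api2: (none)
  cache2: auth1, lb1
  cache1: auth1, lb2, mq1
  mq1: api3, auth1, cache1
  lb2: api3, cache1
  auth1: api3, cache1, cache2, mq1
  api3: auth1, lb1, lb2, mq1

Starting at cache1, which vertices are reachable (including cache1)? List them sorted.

Start at cache1.
Its neighbours: auth1, lb2, mq1.
Then their neighbours: api3, cache2.
Then next layer: lb1.
Nothing further is reachable.

api3, auth1, cache1, cache2, lb1, lb2, mq1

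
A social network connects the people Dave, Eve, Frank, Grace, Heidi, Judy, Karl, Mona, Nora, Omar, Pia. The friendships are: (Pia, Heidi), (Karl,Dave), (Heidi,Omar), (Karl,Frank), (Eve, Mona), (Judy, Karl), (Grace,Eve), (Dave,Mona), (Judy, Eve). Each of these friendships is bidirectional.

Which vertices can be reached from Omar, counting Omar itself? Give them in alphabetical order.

Heidi, Omar, Pia

Start at Omar.
Its neighbours: Heidi.
Then their neighbours: Pia.
Nothing further is reachable.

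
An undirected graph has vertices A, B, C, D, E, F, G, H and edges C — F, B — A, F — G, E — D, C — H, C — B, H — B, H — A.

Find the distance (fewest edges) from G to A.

4

Distance 0: G.
Distance 1: F.
Distance 2: C.
Distance 3: B, H.
Distance 4: A — contains A.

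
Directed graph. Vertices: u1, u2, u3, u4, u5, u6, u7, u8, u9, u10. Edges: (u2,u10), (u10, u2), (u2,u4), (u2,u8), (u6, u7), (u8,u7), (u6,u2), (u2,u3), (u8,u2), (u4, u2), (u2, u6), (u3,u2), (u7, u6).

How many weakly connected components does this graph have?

From u1: component {u1}.
From u2: component {u2, u3, u4, u6, u7, u8, u10}.
From u5: component {u5}.
From u9: component {u9}.
That's 4 components.

4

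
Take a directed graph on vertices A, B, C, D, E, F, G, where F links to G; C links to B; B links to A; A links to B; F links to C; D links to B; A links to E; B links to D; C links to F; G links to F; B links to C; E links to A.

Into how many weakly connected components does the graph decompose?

From A: component {A, B, C, D, E, F, G}.
That's 1 component.

1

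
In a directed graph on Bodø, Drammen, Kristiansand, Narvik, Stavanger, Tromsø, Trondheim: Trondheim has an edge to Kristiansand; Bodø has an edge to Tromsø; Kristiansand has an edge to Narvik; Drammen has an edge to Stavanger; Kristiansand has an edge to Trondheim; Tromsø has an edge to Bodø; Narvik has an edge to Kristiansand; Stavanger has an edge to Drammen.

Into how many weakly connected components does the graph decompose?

3

From Bodø: component {Bodø, Tromsø}.
From Drammen: component {Drammen, Stavanger}.
From Kristiansand: component {Kristiansand, Narvik, Trondheim}.
That's 3 components.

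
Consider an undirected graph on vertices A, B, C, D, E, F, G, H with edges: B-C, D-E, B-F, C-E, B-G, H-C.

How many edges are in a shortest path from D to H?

3

Distance 0: D.
Distance 1: E.
Distance 2: C.
Distance 3: B, H — contains H.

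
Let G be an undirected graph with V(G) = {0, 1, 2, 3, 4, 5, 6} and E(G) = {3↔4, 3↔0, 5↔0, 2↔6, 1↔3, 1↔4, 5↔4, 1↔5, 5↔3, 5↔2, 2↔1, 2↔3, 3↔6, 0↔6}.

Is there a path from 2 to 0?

Yes

Explore from 2.
Distance 1: reach 1, 3, 5, 6.
Distance 2: reach 0, 4.
Found 0.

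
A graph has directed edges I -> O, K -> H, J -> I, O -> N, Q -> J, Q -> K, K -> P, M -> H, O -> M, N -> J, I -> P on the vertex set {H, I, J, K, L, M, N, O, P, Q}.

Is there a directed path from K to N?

No

Explore from K.
Distance 1: reach H, P.
The search from K is exhausted; no directed path reaches N.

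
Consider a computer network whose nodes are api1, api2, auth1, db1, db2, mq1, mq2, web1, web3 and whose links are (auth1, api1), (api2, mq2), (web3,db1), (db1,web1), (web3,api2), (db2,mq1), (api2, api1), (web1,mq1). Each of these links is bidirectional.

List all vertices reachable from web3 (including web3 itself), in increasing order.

Start at web3.
Its neighbours: api2, db1.
Then their neighbours: api1, mq2, web1.
Then next layer: auth1, mq1.
Then next layer: db2.
Every vertex is now reached.

api1, api2, auth1, db1, db2, mq1, mq2, web1, web3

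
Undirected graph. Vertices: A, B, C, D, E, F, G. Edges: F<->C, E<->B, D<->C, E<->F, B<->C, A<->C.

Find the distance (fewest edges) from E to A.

3

Distance 0: E.
Distance 1: B, F.
Distance 2: C.
Distance 3: A, D — contains A.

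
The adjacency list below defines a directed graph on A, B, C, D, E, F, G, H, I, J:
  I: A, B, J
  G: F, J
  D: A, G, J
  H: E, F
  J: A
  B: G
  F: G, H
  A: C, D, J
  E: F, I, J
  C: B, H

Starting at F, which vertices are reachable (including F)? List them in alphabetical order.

Start at F.
Its neighbours: G, H.
Then their neighbours: E, J.
Then next layer: A, I.
Then next layer: B, C, D.
Every vertex is now reached.

A, B, C, D, E, F, G, H, I, J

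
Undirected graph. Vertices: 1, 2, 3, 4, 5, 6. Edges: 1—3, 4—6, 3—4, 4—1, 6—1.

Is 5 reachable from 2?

No

2 has no edges, so nothing is reachable from it.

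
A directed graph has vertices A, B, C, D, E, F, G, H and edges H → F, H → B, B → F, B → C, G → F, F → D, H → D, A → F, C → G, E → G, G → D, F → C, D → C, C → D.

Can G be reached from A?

Explore from A.
Distance 1: reach F.
Distance 2: reach C, D.
Distance 3: reach G.
Found G.

Yes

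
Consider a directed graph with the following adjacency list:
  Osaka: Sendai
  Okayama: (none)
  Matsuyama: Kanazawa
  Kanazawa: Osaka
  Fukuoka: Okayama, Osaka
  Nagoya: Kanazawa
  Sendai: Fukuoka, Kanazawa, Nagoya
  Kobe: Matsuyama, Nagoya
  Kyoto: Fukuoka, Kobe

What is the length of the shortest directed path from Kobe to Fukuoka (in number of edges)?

Distance 0: Kobe.
Distance 1: Matsuyama, Nagoya.
Distance 2: Kanazawa.
Distance 3: Osaka.
Distance 4: Sendai.
Distance 5: Fukuoka — contains Fukuoka.

5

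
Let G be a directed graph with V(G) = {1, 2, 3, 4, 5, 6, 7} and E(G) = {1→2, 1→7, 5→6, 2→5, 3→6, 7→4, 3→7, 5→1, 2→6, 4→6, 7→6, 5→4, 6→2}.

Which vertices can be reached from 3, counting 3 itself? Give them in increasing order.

Start at 3.
Its neighbours: 6, 7.
Then their neighbours: 2, 4.
Then next layer: 5.
Then next layer: 1.
Every vertex is now reached.

1, 2, 3, 4, 5, 6, 7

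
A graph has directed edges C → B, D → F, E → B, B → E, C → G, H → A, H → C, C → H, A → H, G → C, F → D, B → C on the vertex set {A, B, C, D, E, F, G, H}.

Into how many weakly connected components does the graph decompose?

2

From A: component {A, B, C, E, G, H}.
From D: component {D, F}.
That's 2 components.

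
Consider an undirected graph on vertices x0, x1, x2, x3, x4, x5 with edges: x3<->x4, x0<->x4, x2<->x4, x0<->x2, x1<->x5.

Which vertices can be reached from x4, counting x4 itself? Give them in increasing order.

x0, x2, x3, x4

Start at x4.
Its neighbours: x0, x2, x3.
Nothing further is reachable.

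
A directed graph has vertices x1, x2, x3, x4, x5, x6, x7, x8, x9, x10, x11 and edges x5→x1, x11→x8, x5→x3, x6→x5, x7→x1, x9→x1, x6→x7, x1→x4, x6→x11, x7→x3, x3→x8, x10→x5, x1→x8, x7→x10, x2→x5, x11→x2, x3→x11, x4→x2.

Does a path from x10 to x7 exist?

Explore from x10.
Distance 1: reach x5.
Distance 2: reach x1, x3.
Distance 3: reach x4, x8, x11.
Distance 4: reach x2.
The search from x10 is exhausted; no directed path reaches x7.

No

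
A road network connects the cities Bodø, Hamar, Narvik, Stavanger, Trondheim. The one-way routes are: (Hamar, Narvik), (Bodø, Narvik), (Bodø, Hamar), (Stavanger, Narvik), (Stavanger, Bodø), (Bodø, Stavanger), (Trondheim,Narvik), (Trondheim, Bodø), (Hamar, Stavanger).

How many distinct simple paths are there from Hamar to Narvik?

Hamar→Narvik
Hamar→Stavanger→Bodø→Narvik
Hamar→Stavanger→Narvik

3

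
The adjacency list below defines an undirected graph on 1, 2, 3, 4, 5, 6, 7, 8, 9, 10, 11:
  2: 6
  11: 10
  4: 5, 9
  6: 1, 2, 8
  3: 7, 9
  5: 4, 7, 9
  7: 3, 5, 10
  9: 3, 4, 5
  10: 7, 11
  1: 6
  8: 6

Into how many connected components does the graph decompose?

2

From 1: component {1, 2, 6, 8}.
From 3: component {3, 4, 5, 7, 9, 10, 11}.
That's 2 components.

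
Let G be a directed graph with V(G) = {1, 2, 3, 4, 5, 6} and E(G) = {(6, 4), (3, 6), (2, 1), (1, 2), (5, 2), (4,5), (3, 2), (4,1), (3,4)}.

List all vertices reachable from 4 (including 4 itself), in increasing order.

Start at 4.
Its neighbours: 1, 5.
Then their neighbours: 2.
Nothing further is reachable.

1, 2, 4, 5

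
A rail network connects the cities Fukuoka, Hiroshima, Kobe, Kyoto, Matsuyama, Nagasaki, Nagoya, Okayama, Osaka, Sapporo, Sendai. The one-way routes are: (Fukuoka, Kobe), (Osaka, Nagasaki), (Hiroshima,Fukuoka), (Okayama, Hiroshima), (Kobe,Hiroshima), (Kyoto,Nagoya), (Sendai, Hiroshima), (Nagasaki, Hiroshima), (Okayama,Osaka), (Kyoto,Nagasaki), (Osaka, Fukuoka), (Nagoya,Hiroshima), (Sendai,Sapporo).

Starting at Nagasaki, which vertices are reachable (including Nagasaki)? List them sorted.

Start at Nagasaki.
Its neighbours: Hiroshima.
Then their neighbours: Fukuoka.
Then next layer: Kobe.
Nothing further is reachable.

Fukuoka, Hiroshima, Kobe, Nagasaki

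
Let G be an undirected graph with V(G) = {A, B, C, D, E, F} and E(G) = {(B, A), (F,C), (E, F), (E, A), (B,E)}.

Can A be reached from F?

Yes

Explore from F.
Distance 1: reach C, E.
Distance 2: reach A, B.
Found A.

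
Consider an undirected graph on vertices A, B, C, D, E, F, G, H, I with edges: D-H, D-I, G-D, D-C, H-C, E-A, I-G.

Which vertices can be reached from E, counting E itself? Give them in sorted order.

Start at E.
Its neighbours: A.
Nothing further is reachable.

A, E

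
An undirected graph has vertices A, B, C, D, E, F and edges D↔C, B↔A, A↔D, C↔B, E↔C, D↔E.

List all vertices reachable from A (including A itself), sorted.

Start at A.
Its neighbours: B, D.
Then their neighbours: C, E.
Nothing further is reachable.

A, B, C, D, E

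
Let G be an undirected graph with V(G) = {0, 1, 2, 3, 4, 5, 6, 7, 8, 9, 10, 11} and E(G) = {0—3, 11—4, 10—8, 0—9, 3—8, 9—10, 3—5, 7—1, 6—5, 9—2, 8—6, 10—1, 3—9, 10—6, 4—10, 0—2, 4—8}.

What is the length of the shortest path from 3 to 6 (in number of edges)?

2

Distance 0: 3.
Distance 1: 0, 5, 8, 9.
Distance 2: 2, 4, 6, 10 — contains 6.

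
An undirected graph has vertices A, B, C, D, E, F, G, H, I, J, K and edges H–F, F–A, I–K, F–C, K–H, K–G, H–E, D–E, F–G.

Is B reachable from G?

Explore from G.
Distance 1: reach F, K.
Distance 2: reach A, C, H, I.
Distance 3: reach E.
Distance 4: reach D.
The search is exhausted without reaching B; it lies in a different component.

No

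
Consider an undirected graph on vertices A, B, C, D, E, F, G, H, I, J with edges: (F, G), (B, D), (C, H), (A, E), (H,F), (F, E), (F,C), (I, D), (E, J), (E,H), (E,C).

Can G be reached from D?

No

Explore from D.
Distance 1: reach B, I.
The search is exhausted without reaching G; it lies in a different component.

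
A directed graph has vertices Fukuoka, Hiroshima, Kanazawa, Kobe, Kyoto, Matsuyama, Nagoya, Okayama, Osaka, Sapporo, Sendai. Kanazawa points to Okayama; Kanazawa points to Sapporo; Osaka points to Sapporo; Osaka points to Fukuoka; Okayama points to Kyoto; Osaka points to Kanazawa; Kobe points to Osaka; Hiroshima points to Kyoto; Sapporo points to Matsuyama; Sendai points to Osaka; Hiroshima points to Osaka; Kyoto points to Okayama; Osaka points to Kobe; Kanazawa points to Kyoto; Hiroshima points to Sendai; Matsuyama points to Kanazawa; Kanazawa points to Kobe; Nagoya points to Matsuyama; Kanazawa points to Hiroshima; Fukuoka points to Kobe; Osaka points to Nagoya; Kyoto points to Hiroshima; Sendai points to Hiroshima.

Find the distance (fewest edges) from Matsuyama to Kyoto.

2

Distance 0: Matsuyama.
Distance 1: Kanazawa.
Distance 2: Hiroshima, Kobe, Kyoto, Okayama, Sapporo — contains Kyoto.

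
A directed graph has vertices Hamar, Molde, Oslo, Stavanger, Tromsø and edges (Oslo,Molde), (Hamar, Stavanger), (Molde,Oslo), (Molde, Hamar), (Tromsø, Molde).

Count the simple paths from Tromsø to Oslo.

Tromsø→Molde→Oslo

1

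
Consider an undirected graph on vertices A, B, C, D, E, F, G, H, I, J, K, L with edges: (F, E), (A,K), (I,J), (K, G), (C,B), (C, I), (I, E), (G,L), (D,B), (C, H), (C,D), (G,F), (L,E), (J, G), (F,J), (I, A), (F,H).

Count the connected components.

1

From A: component {A, B, C, D, E, F, G, H, I, J, K, L}.
That's 1 component.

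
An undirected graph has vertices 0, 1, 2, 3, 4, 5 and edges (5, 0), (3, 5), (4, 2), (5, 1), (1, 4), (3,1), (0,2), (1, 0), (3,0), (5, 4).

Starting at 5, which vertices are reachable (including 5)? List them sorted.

0, 1, 2, 3, 4, 5

Start at 5.
Its neighbours: 0, 1, 3, 4.
Then their neighbours: 2.
Every vertex is now reached.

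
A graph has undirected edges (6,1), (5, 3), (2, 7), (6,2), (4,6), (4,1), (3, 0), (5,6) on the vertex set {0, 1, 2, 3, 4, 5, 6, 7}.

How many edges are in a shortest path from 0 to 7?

5

Distance 0: 0.
Distance 1: 3.
Distance 2: 5.
Distance 3: 6.
Distance 4: 1, 2, 4.
Distance 5: 7 — contains 7.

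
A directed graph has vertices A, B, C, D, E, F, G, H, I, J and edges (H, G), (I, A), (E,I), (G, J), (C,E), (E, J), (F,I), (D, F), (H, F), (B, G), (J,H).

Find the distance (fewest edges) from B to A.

Distance 0: B.
Distance 1: G.
Distance 2: J.
Distance 3: H.
Distance 4: F.
Distance 5: I.
Distance 6: A — contains A.

6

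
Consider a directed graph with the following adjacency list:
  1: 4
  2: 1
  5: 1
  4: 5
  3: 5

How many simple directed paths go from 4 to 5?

1

4→5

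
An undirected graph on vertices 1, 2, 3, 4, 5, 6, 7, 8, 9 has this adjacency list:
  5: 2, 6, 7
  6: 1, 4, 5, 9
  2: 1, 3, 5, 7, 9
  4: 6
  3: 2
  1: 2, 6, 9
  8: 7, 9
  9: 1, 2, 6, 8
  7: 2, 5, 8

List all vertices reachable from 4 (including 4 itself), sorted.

1, 2, 3, 4, 5, 6, 7, 8, 9

Start at 4.
Its neighbours: 6.
Then their neighbours: 1, 5, 9.
Then next layer: 2, 7, 8.
Then next layer: 3.
Every vertex is now reached.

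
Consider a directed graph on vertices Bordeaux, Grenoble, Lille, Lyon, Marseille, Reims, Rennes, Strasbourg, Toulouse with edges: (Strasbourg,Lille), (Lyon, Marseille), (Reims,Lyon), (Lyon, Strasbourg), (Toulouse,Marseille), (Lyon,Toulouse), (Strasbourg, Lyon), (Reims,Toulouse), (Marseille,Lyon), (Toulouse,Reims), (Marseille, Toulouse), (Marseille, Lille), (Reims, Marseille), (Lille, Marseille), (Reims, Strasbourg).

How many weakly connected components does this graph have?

From Bordeaux: component {Bordeaux}.
From Grenoble: component {Grenoble}.
From Lille: component {Lille, Lyon, Marseille, Reims, Strasbourg, Toulouse}.
From Rennes: component {Rennes}.
That's 4 components.

4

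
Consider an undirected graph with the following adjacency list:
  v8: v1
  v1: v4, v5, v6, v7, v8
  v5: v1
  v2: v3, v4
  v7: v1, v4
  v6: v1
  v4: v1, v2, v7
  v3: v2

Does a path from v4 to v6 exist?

Yes

Explore from v4.
Distance 1: reach v1, v2, v7.
Distance 2: reach v3, v5, v6, v8.
Found v6.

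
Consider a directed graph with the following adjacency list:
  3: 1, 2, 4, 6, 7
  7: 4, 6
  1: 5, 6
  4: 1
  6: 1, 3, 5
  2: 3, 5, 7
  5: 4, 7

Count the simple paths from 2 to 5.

2→3→1→5
2→3→1→6→5
2→3→4→1→5
2→3→4→1→6→5
2→3→6→1→5
2→3→6→5
2→3→7→4→1→5
2→3→7→4→1→6→5
... and 9 more.

17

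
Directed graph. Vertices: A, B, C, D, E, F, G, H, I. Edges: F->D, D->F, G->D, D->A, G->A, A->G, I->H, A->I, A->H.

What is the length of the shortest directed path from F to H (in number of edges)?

Distance 0: F.
Distance 1: D.
Distance 2: A.
Distance 3: G, H, I — contains H.

3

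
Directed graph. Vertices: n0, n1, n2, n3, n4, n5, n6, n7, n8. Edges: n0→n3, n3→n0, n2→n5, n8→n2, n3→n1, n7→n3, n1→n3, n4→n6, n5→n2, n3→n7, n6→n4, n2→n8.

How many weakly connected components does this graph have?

From n0: component {n0, n1, n3, n7}.
From n2: component {n2, n5, n8}.
From n4: component {n4, n6}.
That's 3 components.

3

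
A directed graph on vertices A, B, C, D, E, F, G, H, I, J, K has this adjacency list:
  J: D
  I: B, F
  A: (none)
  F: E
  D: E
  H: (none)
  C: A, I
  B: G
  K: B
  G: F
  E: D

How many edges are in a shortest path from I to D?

Distance 0: I.
Distance 1: B, F.
Distance 2: E, G.
Distance 3: D — contains D.

3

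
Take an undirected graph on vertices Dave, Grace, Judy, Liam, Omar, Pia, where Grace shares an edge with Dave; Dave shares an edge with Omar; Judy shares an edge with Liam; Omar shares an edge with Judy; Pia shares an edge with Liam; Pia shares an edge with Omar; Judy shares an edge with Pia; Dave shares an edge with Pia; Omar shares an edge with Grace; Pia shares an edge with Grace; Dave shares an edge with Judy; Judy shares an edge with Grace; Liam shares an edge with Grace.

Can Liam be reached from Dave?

Yes

Explore from Dave.
Distance 1: reach Grace, Judy, Omar, Pia.
Distance 2: reach Liam.
Found Liam.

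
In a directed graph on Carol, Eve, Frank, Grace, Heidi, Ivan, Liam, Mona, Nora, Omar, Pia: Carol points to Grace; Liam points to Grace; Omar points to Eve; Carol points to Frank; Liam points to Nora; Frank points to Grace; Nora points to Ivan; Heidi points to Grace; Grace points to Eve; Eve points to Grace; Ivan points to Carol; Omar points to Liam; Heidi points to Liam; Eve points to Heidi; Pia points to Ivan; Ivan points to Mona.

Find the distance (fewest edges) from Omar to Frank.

Distance 0: Omar.
Distance 1: Eve, Liam.
Distance 2: Grace, Heidi, Nora.
Distance 3: Ivan.
Distance 4: Carol, Mona.
Distance 5: Frank — contains Frank.

5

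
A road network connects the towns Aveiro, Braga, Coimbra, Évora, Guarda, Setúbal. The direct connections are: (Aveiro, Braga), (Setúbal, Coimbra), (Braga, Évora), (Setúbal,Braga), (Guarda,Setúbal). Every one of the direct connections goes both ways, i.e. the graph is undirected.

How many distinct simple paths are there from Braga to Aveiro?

Braga–Aveiro

1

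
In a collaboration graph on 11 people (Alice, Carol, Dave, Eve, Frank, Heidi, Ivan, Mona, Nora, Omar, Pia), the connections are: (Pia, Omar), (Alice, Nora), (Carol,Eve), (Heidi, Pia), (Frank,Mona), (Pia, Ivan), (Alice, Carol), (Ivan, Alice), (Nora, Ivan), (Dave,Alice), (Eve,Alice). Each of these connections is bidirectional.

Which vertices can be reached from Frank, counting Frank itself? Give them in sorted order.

Start at Frank.
Its neighbours: Mona.
Nothing further is reachable.

Frank, Mona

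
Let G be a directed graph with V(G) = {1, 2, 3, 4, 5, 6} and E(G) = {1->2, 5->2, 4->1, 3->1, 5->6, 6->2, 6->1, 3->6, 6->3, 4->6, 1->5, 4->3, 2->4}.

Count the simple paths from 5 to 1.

9

5→2→4→1
5→2→4→3→1
5→2→4→3→6→1
5→2→4→6→1
5→2→4→6→3→1
5→6→1
5→6→2→4→1
5→6→2→4→3→1
5→6→3→1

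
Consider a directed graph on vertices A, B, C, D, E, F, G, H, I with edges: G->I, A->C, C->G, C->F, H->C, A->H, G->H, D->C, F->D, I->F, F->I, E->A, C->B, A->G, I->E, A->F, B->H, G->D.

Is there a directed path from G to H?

Explore from G.
Distance 1: reach D, H, I.
Found H.

Yes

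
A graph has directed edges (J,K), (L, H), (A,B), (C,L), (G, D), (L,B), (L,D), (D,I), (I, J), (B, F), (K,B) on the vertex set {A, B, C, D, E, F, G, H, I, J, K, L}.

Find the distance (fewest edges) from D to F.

Distance 0: D.
Distance 1: I.
Distance 2: J.
Distance 3: K.
Distance 4: B.
Distance 5: F — contains F.

5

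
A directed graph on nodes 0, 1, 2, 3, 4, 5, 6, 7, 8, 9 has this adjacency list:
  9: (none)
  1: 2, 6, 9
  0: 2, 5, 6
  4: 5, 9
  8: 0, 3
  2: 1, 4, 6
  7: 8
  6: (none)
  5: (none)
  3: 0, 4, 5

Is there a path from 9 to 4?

9 has no outgoing edges, so nothing is reachable from it.

No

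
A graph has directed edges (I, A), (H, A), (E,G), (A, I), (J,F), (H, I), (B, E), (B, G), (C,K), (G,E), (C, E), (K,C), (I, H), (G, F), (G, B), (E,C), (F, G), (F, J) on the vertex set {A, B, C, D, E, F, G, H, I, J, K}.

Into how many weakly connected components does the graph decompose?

3

From A: component {A, H, I}.
From B: component {B, C, E, F, G, J, K}.
From D: component {D}.
That's 3 components.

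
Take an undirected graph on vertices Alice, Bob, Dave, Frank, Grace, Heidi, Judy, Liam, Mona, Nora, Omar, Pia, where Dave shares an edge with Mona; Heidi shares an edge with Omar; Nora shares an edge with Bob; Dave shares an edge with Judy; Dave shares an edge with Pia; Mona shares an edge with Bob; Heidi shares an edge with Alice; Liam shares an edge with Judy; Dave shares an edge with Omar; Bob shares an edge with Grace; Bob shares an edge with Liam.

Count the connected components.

2

From Alice: component {Alice, Bob, Dave, Grace, Heidi, Judy, Liam, Mona, Nora, Omar, Pia}.
From Frank: component {Frank}.
That's 2 components.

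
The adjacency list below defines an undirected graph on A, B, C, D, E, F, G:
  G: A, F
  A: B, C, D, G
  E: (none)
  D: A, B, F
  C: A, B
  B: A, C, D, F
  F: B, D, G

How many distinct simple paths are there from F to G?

7

F–B–A–G
F–B–C–A–G
F–B–D–A–G
F–D–A–G
F–D–B–A–G
F–D–B–C–A–G
F–G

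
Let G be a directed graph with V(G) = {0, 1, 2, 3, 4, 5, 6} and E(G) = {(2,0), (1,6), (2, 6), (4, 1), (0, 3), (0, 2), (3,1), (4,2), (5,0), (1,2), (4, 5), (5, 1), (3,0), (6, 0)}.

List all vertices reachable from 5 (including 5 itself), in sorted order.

Start at 5.
Its neighbours: 0, 1.
Then their neighbours: 2, 3, 6.
Nothing further is reachable.

0, 1, 2, 3, 5, 6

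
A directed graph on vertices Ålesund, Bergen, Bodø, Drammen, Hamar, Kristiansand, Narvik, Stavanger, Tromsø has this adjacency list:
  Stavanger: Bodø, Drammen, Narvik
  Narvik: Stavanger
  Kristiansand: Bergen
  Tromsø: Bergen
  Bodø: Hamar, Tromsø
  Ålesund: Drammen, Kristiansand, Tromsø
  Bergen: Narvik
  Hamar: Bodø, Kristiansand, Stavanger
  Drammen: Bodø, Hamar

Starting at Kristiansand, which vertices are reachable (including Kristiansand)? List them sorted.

Bergen, Bodø, Drammen, Hamar, Kristiansand, Narvik, Stavanger, Tromsø

Start at Kristiansand.
Its neighbours: Bergen.
Then their neighbours: Narvik.
Then next layer: Stavanger.
Then next layer: Bodø, Drammen.
Then next layer: Hamar, Tromsø.
Nothing further is reachable.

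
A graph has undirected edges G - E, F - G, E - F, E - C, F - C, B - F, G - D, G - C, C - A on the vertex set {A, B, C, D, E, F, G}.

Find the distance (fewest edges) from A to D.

Distance 0: A.
Distance 1: C.
Distance 2: E, F, G.
Distance 3: B, D — contains D.

3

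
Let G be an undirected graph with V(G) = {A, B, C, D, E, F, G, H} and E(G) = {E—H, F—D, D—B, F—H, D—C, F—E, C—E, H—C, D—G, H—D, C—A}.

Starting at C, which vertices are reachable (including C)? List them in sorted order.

Start at C.
Its neighbours: A, D, E, H.
Then their neighbours: B, F, G.
Every vertex is now reached.

A, B, C, D, E, F, G, H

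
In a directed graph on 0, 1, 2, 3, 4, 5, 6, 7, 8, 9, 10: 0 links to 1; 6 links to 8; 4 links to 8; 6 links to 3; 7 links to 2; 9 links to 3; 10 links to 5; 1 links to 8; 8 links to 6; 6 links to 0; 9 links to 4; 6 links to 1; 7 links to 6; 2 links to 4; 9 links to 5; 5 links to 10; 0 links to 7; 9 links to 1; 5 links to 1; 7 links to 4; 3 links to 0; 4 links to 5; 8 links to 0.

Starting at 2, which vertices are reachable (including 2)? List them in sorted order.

Start at 2.
Its neighbours: 4.
Then their neighbours: 5, 8.
Then next layer: 0, 1, 6, 10.
Then next layer: 3, 7.
Nothing further is reachable.

0, 1, 2, 3, 4, 5, 6, 7, 8, 10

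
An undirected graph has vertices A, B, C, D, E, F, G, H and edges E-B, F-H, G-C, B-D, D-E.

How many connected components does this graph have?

4

From A: component {A}.
From B: component {B, D, E}.
From C: component {C, G}.
From F: component {F, H}.
That's 4 components.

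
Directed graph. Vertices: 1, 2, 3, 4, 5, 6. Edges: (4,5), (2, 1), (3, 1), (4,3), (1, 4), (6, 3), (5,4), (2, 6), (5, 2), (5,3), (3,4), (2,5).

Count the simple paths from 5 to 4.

6

5→2→1→4
5→2→6→3→1→4
5→2→6→3→4
5→3→1→4
5→3→4
5→4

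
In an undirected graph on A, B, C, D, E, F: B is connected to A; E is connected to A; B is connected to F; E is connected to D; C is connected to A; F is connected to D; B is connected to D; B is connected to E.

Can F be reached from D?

Yes

Explore from D.
Distance 1: reach B, E, F.
Found F.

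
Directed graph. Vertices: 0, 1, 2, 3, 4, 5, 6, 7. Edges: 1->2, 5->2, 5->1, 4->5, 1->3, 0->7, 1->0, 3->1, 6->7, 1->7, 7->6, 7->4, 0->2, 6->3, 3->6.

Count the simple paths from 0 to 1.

0→7→4→5→1
0→7→6→3→1

2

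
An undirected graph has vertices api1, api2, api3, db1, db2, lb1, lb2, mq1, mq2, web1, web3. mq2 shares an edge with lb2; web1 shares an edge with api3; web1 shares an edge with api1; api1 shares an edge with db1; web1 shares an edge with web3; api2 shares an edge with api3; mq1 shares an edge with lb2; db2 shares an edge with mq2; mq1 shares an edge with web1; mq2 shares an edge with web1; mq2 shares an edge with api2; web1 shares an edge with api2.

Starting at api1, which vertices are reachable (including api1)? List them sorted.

Start at api1.
Its neighbours: db1, web1.
Then their neighbours: api2, api3, mq1, mq2, web3.
Then next layer: db2, lb2.
Nothing further is reachable.

api1, api2, api3, db1, db2, lb2, mq1, mq2, web1, web3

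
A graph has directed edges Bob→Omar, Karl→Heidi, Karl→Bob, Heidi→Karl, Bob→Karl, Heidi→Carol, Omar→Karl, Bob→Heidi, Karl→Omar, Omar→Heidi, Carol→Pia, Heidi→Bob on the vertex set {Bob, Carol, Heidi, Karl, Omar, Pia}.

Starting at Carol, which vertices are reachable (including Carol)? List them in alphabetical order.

Start at Carol.
Its neighbours: Pia.
Nothing further is reachable.

Carol, Pia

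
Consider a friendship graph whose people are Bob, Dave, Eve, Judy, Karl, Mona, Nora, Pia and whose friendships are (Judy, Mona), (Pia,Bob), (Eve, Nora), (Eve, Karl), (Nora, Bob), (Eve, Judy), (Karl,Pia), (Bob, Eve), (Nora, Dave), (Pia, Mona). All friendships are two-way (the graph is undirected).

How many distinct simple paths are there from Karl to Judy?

Karl–Eve–Bob–Pia–Mona–Judy
Karl–Eve–Judy
Karl–Eve–Nora–Bob–Pia–Mona–Judy
Karl–Pia–Bob–Eve–Judy
Karl–Pia–Bob–Nora–Eve–Judy
Karl–Pia–Mona–Judy

6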